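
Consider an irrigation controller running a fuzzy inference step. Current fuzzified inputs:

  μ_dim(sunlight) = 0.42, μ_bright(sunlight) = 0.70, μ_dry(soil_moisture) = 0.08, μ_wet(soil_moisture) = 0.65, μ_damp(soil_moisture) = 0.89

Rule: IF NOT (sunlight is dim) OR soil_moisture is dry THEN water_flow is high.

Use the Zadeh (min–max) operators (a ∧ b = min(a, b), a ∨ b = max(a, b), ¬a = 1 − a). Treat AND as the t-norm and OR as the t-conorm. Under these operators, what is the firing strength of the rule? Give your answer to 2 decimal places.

0.58

firing strength: ¬dim=1−0.42=0.58, dry=0.08; OR[max(a, b)] → w = 0.58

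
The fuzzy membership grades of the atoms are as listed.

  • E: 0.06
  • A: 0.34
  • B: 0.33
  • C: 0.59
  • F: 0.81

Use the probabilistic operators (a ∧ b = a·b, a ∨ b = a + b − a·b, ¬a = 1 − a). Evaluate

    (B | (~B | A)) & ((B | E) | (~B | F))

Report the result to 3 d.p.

~B = 1 − 0.3300 = 0.6700
~B | A = a + b − a·b on (0.6700, 0.3400) = 0.7822
B | (~B | A) = a + b − a·b on (0.3300, 0.7822) = 0.8541
B | E = a + b − a·b on (0.3300, 0.0600) = 0.3702
~B = 1 − 0.3300 = 0.6700
~B | F = a + b − a·b on (0.6700, 0.8100) = 0.9373
(B | E) | (~B | F) = a + b − a·b on (0.3702, 0.9373) = 0.9605
(B | (~B | A)) & ((B | E) | (~B | F)) = a·b on (0.8541, 0.9605) = 0.8203

0.820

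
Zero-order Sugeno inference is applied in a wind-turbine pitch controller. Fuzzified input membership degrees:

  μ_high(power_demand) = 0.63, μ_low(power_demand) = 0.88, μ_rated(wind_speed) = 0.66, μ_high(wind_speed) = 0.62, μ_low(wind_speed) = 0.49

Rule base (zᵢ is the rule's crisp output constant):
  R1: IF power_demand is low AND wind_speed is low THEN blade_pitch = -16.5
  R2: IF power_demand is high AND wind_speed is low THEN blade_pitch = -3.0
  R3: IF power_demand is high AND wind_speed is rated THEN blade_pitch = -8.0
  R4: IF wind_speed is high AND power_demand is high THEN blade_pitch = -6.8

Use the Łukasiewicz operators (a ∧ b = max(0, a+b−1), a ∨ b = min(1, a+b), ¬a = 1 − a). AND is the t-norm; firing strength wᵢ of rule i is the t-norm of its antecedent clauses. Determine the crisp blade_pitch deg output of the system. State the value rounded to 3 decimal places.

R1 (z=-16.5): low=0.88, low=0.49; AND[max(0, a+b−1)] → w = 0.37
R2 (z=-3.0): high=0.63, low=0.49; AND[max(0, a+b−1)] → w = 0.12
R3 (z=-8.0): high=0.63, rated=0.66; AND[max(0, a+b−1)] → w = 0.29
R4 (z=-6.8): high=0.62, high=0.63; AND[max(0, a+b−1)] → w = 0.25
Weighted average = (0.37·-16.5 + 0.12·-3.0 + 0.29·-8.0 + 0.25·-6.8) / (0.37 + 0.12 + 0.29 + 0.25)
  = -10.4850 / 1.0300 = -10.180

-10.180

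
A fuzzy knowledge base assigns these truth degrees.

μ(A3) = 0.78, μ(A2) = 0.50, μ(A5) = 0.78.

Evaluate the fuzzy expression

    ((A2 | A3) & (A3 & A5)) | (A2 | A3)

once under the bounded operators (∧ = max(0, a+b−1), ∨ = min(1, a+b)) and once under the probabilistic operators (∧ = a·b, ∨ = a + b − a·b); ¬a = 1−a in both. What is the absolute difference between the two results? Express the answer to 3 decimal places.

Under bounded:
  A2 | A3 = min(1, a+b) on (0.50, 0.78) = 1.00
  A3 & A5 = max(0, a+b−1) on (0.78, 0.78) = 0.56
  (A2 | A3) & (A3 & A5) = max(0, a+b−1) on (1.00, 0.56) = 0.56
  A2 | A3 = min(1, a+b) on (0.50, 0.78) = 1.00
  ((A2 | A3) & (A3 & A5)) | (A2 | A3) = min(1, a+b) on (0.56, 1.00) = 1.00
  → value = 1.0000
Under probabilistic:
  A2 | A3 = a + b − a·b on (0.5000, 0.7800) = 0.8900
  A3 & A5 = a·b on (0.7800, 0.7800) = 0.6084
  (A2 | A3) & (A3 & A5) = a·b on (0.8900, 0.6084) = 0.5415
  A2 | A3 = a + b − a·b on (0.5000, 0.7800) = 0.8900
  ((A2 | A3) & (A3 & A5)) | (A2 | A3) = a + b − a·b on (0.5415, 0.8900) = 0.9496
  → value = 0.9496
|1.0000 − 0.9496| = 0.050

0.050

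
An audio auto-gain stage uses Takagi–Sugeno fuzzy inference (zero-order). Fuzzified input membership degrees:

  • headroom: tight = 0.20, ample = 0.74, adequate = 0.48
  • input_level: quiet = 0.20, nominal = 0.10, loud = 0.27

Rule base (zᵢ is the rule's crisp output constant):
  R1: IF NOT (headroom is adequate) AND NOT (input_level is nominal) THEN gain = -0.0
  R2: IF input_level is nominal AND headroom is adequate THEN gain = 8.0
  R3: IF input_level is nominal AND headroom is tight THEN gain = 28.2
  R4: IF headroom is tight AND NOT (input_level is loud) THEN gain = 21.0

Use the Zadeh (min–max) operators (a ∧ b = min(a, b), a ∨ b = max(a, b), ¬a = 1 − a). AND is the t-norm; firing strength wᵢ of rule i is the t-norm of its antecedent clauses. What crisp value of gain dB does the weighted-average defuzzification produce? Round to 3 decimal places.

R1 (z=-0.0): ¬adequate=1−0.48=0.52, ¬nominal=1−0.10=0.90; AND[min(a, b)] → w = 0.52
R2 (z=8.0): nominal=0.10, adequate=0.48; AND[min(a, b)] → w = 0.10
R3 (z=28.2): nominal=0.10, tight=0.20; AND[min(a, b)] → w = 0.10
R4 (z=21.0): tight=0.20, ¬loud=1−0.27=0.73; AND[min(a, b)] → w = 0.20
Weighted average = (0.52·-0.0 + 0.10·8.0 + 0.10·28.2 + 0.20·21.0) / (0.52 + 0.10 + 0.10 + 0.20)
  = 7.8200 / 0.9200 = 8.500

8.500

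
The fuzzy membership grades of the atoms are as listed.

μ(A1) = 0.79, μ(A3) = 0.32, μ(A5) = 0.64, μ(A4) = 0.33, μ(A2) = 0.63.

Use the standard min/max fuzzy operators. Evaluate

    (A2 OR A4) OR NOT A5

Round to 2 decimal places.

0.63

A2 OR A4 = max(a, b) on (0.63, 0.33) = 0.63
NOT A5 = 1 − 0.64 = 0.36
(A2 OR A4) OR NOT A5 = max(a, b) on (0.63, 0.36) = 0.63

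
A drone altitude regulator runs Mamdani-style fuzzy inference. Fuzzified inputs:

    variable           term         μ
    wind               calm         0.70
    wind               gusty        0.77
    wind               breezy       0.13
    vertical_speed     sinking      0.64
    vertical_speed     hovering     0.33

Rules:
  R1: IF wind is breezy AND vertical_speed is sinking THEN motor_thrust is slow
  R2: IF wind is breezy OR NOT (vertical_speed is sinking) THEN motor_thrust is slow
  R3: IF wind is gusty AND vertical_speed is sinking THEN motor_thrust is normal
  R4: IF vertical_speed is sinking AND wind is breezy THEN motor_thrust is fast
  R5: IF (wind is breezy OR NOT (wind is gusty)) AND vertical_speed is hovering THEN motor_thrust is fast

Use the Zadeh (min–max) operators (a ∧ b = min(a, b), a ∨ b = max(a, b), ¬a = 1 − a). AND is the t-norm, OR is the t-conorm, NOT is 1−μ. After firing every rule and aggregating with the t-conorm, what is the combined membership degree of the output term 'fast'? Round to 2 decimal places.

R1: breezy=0.13, sinking=0.64; AND[min(a, b)] → w = 0.13
R2: breezy=0.13, ¬sinking=1−0.64=0.36; OR[max(a, b)] → w = 0.36
R3: gusty=0.77, sinking=0.64; AND[min(a, b)] → w = 0.64
R4: sinking=0.64, breezy=0.13; AND[min(a, b)] → w = 0.13
R5: (breezy=0.13 OR ¬gusty=1−0.77=0.23) = 0.23; AND[min(a, b)] with hovering=0.33 → w = 0.23
Rules with consequent 'fast': {R4, R5} → strengths 0.13, 0.23
Aggregate via t-conorm [max(a, b)]: 0.23

0.23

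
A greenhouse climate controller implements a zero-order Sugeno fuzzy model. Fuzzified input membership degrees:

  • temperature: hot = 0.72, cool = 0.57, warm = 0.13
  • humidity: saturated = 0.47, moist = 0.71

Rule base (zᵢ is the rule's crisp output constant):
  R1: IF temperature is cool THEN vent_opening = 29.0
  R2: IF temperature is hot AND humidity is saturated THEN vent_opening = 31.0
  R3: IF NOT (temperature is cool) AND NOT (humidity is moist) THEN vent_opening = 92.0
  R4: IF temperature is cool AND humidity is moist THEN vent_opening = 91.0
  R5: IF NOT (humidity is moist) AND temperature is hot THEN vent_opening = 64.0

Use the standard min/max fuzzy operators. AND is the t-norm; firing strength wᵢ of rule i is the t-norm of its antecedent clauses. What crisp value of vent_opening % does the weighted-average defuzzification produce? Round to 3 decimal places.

R1 (z=29.0): cool=0.57 → w = 0.57
R2 (z=31.0): hot=0.72, saturated=0.47; AND[min(a, b)] → w = 0.47
R3 (z=92.0): ¬cool=1−0.57=0.43, ¬moist=1−0.71=0.29; AND[min(a, b)] → w = 0.29
R4 (z=91.0): cool=0.57, moist=0.71; AND[min(a, b)] → w = 0.57
R5 (z=64.0): ¬moist=1−0.71=0.29, hot=0.72; AND[min(a, b)] → w = 0.29
Weighted average = (0.57·29.0 + 0.47·31.0 + 0.29·92.0 + 0.57·91.0 + 0.29·64.0) / (0.57 + 0.47 + 0.29 + 0.57 + 0.29)
  = 128.2100 / 2.1900 = 58.543

58.543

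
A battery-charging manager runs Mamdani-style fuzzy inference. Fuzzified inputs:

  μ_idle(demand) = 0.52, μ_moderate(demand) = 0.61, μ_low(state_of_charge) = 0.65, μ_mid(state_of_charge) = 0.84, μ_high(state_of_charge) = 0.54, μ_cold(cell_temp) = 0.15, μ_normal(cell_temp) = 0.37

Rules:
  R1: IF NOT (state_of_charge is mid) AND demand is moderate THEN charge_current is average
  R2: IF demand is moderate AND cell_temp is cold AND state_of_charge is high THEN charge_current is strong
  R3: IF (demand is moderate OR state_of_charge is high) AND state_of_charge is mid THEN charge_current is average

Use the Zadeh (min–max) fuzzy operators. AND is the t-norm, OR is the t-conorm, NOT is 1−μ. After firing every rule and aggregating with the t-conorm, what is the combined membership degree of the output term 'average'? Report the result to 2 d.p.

0.61

R1: ¬mid=1−0.84=0.16, moderate=0.61; AND[min(a, b)] → w = 0.16
R2: moderate=0.61, cold=0.15, high=0.54; AND[min(a, b)] → w = 0.15
R3: (moderate=0.61 OR high=0.54) = 0.61; AND[min(a, b)] with mid=0.84 → w = 0.61
Rules with consequent 'average': {R1, R3} → strengths 0.16, 0.61
Aggregate via t-conorm [max(a, b)]: 0.61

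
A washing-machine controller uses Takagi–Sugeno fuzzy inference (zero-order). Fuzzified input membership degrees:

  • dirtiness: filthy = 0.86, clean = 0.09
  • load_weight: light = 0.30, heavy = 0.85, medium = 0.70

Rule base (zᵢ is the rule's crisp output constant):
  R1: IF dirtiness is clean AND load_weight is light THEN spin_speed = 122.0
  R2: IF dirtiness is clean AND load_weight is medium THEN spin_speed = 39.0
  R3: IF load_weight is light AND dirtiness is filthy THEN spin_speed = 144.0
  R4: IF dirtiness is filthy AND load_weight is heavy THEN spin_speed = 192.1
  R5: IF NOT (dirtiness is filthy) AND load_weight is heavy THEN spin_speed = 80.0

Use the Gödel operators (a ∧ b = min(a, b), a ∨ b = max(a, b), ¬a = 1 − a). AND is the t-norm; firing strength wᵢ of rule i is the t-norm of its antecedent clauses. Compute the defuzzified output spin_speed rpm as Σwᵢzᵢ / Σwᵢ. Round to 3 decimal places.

R1 (z=122.0): clean=0.09, light=0.30; AND[min(a, b)] → w = 0.09
R2 (z=39.0): clean=0.09, medium=0.70; AND[min(a, b)] → w = 0.09
R3 (z=144.0): light=0.30, filthy=0.86; AND[min(a, b)] → w = 0.30
R4 (z=192.1): filthy=0.86, heavy=0.85; AND[min(a, b)] → w = 0.85
R5 (z=80.0): ¬filthy=1−0.86=0.14, heavy=0.85; AND[min(a, b)] → w = 0.14
Weighted average = (0.09·122.0 + 0.09·39.0 + 0.30·144.0 + 0.85·192.1 + 0.14·80.0) / (0.09 + 0.09 + 0.30 + 0.85 + 0.14)
  = 232.1750 / 1.4700 = 157.942

157.942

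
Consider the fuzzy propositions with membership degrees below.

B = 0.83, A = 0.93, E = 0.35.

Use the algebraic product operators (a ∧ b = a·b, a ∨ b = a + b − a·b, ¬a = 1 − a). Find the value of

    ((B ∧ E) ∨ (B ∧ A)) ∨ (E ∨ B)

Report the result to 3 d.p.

B ∧ E = a·b on (0.8300, 0.3500) = 0.2905
B ∧ A = a·b on (0.8300, 0.9300) = 0.7719
(B ∧ E) ∨ (B ∧ A) = a + b − a·b on (0.2905, 0.7719) = 0.8382
E ∨ B = a + b − a·b on (0.3500, 0.8300) = 0.8895
((B ∧ E) ∨ (B ∧ A)) ∨ (E ∨ B) = a + b − a·b on (0.8382, 0.8895) = 0.9821

0.982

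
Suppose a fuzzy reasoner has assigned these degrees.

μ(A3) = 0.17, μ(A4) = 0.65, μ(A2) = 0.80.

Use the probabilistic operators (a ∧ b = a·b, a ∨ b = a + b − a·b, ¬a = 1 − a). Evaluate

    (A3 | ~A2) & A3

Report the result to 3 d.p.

~A2 = 1 − 0.8000 = 0.2000
A3 | ~A2 = a + b − a·b on (0.1700, 0.2000) = 0.3360
(A3 | ~A2) & A3 = a·b on (0.3360, 0.1700) = 0.0571

0.057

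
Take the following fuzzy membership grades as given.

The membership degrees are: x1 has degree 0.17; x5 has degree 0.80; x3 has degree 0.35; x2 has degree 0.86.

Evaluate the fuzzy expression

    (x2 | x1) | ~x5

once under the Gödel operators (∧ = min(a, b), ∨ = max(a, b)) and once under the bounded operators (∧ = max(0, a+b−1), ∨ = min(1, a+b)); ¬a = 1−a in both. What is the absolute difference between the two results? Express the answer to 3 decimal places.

Under Gödel:
  x2 | x1 = max(a, b) on (0.86, 0.17) = 0.86
  ~x5 = 1 − 0.80 = 0.20
  (x2 | x1) | ~x5 = max(a, b) on (0.86, 0.20) = 0.86
  → value = 0.8600
Under bounded:
  x2 | x1 = min(1, a+b) on (0.86, 0.17) = 1.00
  ~x5 = 1 − 0.80 = 0.20
  (x2 | x1) | ~x5 = min(1, a+b) on (1.00, 0.20) = 1.00
  → value = 1.0000
|0.8600 − 1.0000| = 0.140

0.140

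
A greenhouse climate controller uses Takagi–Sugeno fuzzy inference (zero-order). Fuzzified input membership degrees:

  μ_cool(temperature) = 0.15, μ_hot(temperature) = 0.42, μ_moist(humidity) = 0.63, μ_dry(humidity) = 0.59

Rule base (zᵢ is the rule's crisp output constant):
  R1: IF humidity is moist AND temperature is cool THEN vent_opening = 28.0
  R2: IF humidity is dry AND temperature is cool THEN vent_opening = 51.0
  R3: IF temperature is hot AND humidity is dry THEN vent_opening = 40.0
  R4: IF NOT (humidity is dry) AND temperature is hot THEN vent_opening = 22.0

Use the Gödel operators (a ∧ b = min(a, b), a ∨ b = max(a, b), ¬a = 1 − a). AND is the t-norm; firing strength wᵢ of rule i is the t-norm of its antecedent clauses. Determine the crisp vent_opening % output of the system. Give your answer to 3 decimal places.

33.336

R1 (z=28.0): moist=0.63, cool=0.15; AND[min(a, b)] → w = 0.15
R2 (z=51.0): dry=0.59, cool=0.15; AND[min(a, b)] → w = 0.15
R3 (z=40.0): hot=0.42, dry=0.59; AND[min(a, b)] → w = 0.42
R4 (z=22.0): ¬dry=1−0.59=0.41, hot=0.42; AND[min(a, b)] → w = 0.41
Weighted average = (0.15·28.0 + 0.15·51.0 + 0.42·40.0 + 0.41·22.0) / (0.15 + 0.15 + 0.42 + 0.41)
  = 37.6700 / 1.1300 = 33.336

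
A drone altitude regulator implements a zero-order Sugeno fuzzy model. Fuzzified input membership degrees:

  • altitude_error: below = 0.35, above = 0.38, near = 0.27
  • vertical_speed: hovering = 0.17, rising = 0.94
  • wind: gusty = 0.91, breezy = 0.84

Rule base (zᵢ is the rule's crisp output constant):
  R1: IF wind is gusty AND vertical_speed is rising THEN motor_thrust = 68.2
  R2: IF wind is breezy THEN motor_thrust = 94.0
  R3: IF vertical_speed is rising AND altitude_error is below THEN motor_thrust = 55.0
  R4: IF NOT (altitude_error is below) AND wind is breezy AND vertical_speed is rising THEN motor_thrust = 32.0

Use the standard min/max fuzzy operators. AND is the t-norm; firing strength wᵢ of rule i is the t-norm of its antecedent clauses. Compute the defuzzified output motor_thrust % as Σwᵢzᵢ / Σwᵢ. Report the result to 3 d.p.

R1 (z=68.2): gusty=0.91, rising=0.94; AND[min(a, b)] → w = 0.91
R2 (z=94.0): breezy=0.84 → w = 0.84
R3 (z=55.0): rising=0.94, below=0.35; AND[min(a, b)] → w = 0.35
R4 (z=32.0): ¬below=1−0.35=0.65, breezy=0.84, rising=0.94; AND[min(a, b)] → w = 0.65
Weighted average = (0.91·68.2 + 0.84·94.0 + 0.35·55.0 + 0.65·32.0) / (0.91 + 0.84 + 0.35 + 0.65)
  = 181.0720 / 2.7500 = 65.844

65.844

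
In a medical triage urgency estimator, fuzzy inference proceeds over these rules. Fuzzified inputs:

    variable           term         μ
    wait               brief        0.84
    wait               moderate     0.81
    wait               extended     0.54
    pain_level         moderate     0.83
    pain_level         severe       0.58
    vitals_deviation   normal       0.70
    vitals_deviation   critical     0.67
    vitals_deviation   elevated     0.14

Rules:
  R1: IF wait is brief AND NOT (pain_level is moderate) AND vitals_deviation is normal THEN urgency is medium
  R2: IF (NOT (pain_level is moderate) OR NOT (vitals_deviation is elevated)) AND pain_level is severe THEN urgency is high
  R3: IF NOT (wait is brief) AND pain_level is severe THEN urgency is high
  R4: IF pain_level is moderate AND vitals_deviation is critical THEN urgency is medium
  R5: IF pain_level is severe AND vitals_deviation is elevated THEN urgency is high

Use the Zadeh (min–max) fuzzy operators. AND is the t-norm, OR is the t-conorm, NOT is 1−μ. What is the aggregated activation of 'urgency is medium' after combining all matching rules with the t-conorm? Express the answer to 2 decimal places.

R1: brief=0.84, ¬moderate=1−0.83=0.17, normal=0.70; AND[min(a, b)] → w = 0.17
R2: (¬moderate=1−0.83=0.17 OR ¬elevated=1−0.14=0.86) = 0.86; AND[min(a, b)] with severe=0.58 → w = 0.58
R3: ¬brief=1−0.84=0.16, severe=0.58; AND[min(a, b)] → w = 0.16
R4: moderate=0.83, critical=0.67; AND[min(a, b)] → w = 0.67
R5: severe=0.58, elevated=0.14; AND[min(a, b)] → w = 0.14
Rules with consequent 'medium': {R1, R4} → strengths 0.17, 0.67
Aggregate via t-conorm [max(a, b)]: 0.67

0.67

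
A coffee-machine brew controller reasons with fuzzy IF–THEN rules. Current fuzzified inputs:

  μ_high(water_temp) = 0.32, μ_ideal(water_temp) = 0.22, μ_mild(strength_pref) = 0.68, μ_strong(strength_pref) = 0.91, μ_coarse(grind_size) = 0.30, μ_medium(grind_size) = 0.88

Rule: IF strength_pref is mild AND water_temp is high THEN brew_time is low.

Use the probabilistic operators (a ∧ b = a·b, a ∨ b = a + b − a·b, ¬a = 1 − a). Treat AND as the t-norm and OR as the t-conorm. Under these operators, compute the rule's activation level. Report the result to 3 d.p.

firing strength: mild=0.68, high=0.32; AND[a·b] → w = 0.2176

0.218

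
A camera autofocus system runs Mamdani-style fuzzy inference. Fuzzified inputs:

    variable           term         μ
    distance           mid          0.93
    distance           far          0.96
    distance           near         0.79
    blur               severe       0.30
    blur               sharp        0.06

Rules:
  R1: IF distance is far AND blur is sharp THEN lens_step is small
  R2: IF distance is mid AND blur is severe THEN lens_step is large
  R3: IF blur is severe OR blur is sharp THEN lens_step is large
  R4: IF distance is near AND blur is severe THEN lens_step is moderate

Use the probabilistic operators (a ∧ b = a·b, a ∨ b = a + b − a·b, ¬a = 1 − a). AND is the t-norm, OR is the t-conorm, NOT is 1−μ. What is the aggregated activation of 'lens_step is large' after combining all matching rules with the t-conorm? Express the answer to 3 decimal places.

R1: far=0.96, sharp=0.06; AND[a·b] → w = 0.0576
R2: mid=0.93, severe=0.30; AND[a·b] → w = 0.2790
R3: severe=0.30, sharp=0.06; OR[a + b − a·b] → w = 0.3420
R4: near=0.79, severe=0.30; AND[a·b] → w = 0.2370
Rules with consequent 'large': {R2, R3} → strengths 0.2790, 0.3420
Aggregate via t-conorm [a + b − a·b]: 0.5256

0.526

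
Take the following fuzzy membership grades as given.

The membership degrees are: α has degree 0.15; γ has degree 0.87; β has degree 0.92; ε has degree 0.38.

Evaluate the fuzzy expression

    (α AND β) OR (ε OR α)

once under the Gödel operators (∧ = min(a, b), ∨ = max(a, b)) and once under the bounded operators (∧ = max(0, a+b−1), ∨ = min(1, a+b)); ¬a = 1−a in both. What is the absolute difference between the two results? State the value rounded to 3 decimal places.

0.220

Under Gödel:
  α AND β = min(a, b) on (0.15, 0.92) = 0.15
  ε OR α = max(a, b) on (0.38, 0.15) = 0.38
  (α AND β) OR (ε OR α) = max(a, b) on (0.15, 0.38) = 0.38
  → value = 0.3800
Under bounded:
  α AND β = max(0, a+b−1) on (0.15, 0.92) = 0.07
  ε OR α = min(1, a+b) on (0.38, 0.15) = 0.53
  (α AND β) OR (ε OR α) = min(1, a+b) on (0.07, 0.53) = 0.60
  → value = 0.6000
|0.3800 − 0.6000| = 0.220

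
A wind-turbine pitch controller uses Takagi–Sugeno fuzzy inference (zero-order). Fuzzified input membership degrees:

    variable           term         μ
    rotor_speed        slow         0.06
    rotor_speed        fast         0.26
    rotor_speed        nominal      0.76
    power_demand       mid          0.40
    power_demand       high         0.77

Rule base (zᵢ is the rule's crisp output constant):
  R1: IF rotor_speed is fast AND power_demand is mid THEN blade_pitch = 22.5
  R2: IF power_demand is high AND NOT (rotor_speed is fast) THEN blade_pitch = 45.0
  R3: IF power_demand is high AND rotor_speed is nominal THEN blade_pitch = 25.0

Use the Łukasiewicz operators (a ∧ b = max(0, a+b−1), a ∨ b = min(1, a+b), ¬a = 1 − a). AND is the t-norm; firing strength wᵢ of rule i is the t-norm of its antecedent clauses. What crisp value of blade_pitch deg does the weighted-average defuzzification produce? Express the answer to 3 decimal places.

34.808

R1 (z=22.5): fast=0.26, mid=0.40; AND[max(0, a+b−1)] → w = 0.00
R2 (z=45.0): high=0.77, ¬fast=1−0.26=0.74; AND[max(0, a+b−1)] → w = 0.51
R3 (z=25.0): high=0.77, nominal=0.76; AND[max(0, a+b−1)] → w = 0.53
Weighted average = (0.00·22.5 + 0.51·45.0 + 0.53·25.0) / (0.00 + 0.51 + 0.53)
  = 36.2000 / 1.0400 = 34.808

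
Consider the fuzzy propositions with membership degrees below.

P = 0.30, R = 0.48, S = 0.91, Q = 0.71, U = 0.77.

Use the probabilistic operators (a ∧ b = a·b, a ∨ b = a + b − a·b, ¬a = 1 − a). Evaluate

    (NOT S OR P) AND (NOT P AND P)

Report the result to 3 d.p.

NOT S = 1 − 0.9100 = 0.0900
NOT S OR P = a + b − a·b on (0.0900, 0.3000) = 0.3630
NOT P = 1 − 0.3000 = 0.7000
NOT P AND P = a·b on (0.7000, 0.3000) = 0.2100
(NOT S OR P) AND (NOT P AND P) = a·b on (0.3630, 0.2100) = 0.0762

0.076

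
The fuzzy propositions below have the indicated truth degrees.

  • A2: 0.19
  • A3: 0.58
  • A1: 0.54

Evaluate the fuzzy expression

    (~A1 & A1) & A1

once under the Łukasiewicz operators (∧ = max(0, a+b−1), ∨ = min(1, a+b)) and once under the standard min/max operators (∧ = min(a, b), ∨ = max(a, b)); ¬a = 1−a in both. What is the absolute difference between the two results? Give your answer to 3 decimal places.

0.460

Under Łukasiewicz:
  ~A1 = 1 − 0.54 = 0.46
  ~A1 & A1 = max(0, a+b−1) on (0.46, 0.54) = 0.00
  (~A1 & A1) & A1 = max(0, a+b−1) on (0.00, 0.54) = 0.00
  → value = 0.0000
Under standard min/max:
  ~A1 = 1 − 0.54 = 0.46
  ~A1 & A1 = min(a, b) on (0.46, 0.54) = 0.46
  (~A1 & A1) & A1 = min(a, b) on (0.46, 0.54) = 0.46
  → value = 0.4600
|0.0000 − 0.4600| = 0.460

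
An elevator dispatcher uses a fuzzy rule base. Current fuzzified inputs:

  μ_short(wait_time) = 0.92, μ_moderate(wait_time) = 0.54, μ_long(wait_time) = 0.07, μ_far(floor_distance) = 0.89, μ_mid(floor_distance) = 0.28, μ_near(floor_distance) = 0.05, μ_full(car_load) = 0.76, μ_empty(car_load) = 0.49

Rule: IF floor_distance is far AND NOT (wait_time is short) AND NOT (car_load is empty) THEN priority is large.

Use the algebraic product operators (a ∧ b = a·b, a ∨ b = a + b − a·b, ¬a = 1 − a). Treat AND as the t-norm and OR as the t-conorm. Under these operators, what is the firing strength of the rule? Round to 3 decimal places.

0.036

firing strength: far=0.89, ¬short=1−0.92=0.08, ¬empty=1−0.49=0.51; AND[a·b] → w = 0.0363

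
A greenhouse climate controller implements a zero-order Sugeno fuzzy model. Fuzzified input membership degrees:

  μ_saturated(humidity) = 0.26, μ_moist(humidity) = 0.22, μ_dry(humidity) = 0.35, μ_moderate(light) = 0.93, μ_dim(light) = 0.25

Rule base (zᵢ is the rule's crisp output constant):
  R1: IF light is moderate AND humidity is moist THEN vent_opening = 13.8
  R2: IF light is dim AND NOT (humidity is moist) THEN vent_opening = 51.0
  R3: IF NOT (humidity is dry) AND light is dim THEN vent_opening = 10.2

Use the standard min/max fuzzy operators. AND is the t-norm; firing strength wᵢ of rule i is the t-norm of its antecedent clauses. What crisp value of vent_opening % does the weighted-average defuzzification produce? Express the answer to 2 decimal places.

25.47

R1 (z=13.8): moderate=0.93, moist=0.22; AND[min(a, b)] → w = 0.22
R2 (z=51.0): dim=0.25, ¬moist=1−0.22=0.78; AND[min(a, b)] → w = 0.25
R3 (z=10.2): ¬dry=1−0.35=0.65, dim=0.25; AND[min(a, b)] → w = 0.25
Weighted average = (0.22·13.8 + 0.25·51.0 + 0.25·10.2) / (0.22 + 0.25 + 0.25)
  = 18.3360 / 0.7200 = 25.47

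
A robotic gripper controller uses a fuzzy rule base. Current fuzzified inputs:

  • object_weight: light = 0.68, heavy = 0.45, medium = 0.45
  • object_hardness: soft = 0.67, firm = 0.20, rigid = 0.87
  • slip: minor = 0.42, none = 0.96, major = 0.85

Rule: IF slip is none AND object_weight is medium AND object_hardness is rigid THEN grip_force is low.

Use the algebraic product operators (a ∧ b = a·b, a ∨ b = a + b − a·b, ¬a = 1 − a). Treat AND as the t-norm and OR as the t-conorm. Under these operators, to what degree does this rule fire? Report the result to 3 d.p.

0.376

firing strength: none=0.96, medium=0.45, rigid=0.87; AND[a·b] → w = 0.3758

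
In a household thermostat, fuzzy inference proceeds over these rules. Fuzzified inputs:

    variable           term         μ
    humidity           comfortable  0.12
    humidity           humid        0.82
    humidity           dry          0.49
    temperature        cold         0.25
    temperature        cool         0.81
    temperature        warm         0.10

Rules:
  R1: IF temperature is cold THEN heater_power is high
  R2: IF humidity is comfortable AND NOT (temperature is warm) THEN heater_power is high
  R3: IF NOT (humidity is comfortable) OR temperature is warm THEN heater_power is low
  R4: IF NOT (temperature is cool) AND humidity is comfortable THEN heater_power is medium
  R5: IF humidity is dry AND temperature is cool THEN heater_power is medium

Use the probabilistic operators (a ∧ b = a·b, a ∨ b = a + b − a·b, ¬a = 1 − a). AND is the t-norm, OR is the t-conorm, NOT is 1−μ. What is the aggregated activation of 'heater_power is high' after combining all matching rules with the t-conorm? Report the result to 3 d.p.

0.331

R1: cold=0.25 → w = 0.2500
R2: comfortable=0.12, ¬warm=1−0.10=0.90; AND[a·b] → w = 0.1080
R3: ¬comfortable=1−0.12=0.88, warm=0.10; OR[a + b − a·b] → w = 0.8920
R4: ¬cool=1−0.81=0.19, comfortable=0.12; AND[a·b] → w = 0.0228
R5: dry=0.49, cool=0.81; AND[a·b] → w = 0.3969
Rules with consequent 'high': {R1, R2} → strengths 0.2500, 0.1080
Aggregate via t-conorm [a + b − a·b]: 0.3310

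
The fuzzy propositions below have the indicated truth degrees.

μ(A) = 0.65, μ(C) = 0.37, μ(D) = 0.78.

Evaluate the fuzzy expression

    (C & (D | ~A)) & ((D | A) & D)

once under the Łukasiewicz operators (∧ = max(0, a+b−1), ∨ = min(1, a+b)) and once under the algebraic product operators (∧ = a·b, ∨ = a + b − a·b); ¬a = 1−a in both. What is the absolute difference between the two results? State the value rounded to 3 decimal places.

0.078

Under Łukasiewicz:
  ~A = 1 − 0.65 = 0.35
  D | ~A = min(1, a+b) on (0.78, 0.35) = 1.00
  C & (D | ~A) = max(0, a+b−1) on (0.37, 1.00) = 0.37
  D | A = min(1, a+b) on (0.78, 0.65) = 1.00
  (D | A) & D = max(0, a+b−1) on (1.00, 0.78) = 0.78
  (C & (D | ~A)) & ((D | A) & D) = max(0, a+b−1) on (0.37, 0.78) = 0.15
  → value = 0.1500
Under algebraic product:
  ~A = 1 − 0.6500 = 0.3500
  D | ~A = a + b − a·b on (0.7800, 0.3500) = 0.8570
  C & (D | ~A) = a·b on (0.3700, 0.8570) = 0.3171
  D | A = a + b − a·b on (0.7800, 0.6500) = 0.9230
  (D | A) & D = a·b on (0.9230, 0.7800) = 0.7199
  (C & (D | ~A)) & ((D | A) & D) = a·b on (0.3171, 0.7199) = 0.2283
  → value = 0.2283
|0.1500 − 0.2283| = 0.078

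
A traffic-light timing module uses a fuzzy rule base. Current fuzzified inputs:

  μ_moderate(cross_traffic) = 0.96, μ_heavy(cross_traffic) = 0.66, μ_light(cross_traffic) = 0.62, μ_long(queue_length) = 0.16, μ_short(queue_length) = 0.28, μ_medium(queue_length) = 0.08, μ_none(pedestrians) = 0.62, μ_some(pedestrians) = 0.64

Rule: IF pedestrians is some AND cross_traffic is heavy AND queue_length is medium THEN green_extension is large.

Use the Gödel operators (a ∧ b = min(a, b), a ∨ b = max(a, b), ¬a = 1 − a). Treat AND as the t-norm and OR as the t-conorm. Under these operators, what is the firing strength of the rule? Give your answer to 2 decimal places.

firing strength: some=0.64, heavy=0.66, medium=0.08; AND[min(a, b)] → w = 0.08

0.08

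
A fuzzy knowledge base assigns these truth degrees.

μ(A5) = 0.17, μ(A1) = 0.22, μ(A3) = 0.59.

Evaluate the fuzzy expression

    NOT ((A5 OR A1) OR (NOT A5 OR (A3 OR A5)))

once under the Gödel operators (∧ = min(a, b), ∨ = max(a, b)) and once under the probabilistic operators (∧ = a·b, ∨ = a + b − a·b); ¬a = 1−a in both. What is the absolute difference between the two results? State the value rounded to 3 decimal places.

0.133

Under Gödel:
  A5 OR A1 = max(a, b) on (0.17, 0.22) = 0.22
  NOT A5 = 1 − 0.17 = 0.83
  A3 OR A5 = max(a, b) on (0.59, 0.17) = 0.59
  NOT A5 OR (A3 OR A5) = max(a, b) on (0.83, 0.59) = 0.83
  (A5 OR A1) OR (NOT A5 OR (A3 OR A5)) = max(a, b) on (0.22, 0.83) = 0.83
  NOT ((A5 OR A1) OR (NOT A5 OR (A3 OR A5))) = 1 − 0.83 = 0.17
  → value = 0.1700
Under probabilistic:
  A5 OR A1 = a + b − a·b on (0.1700, 0.2200) = 0.3526
  NOT A5 = 1 − 0.1700 = 0.8300
  A3 OR A5 = a + b − a·b on (0.5900, 0.1700) = 0.6597
  NOT A5 OR (A3 OR A5) = a + b − a·b on (0.8300, 0.6597) = 0.9421
  (A5 OR A1) OR (NOT A5 OR (A3 OR A5)) = a + b − a·b on (0.3526, 0.9421) = 0.9625
  NOT ((A5 OR A1) OR (NOT A5 OR (A3 OR A5))) = 1 − 0.9625 = 0.0375
  → value = 0.0375
|0.1700 − 0.0375| = 0.133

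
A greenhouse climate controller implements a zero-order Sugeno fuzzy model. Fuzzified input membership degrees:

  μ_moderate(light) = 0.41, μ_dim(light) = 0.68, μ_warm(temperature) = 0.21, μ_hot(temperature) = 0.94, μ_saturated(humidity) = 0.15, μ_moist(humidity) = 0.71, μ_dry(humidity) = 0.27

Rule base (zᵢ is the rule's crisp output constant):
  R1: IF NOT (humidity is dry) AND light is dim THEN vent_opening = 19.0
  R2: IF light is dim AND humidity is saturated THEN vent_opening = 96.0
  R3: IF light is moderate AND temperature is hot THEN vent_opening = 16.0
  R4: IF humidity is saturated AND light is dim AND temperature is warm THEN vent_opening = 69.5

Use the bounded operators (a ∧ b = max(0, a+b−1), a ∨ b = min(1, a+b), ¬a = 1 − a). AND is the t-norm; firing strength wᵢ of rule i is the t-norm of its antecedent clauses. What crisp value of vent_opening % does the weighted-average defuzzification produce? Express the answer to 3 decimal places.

R1 (z=19.0): ¬dry=1−0.27=0.73, dim=0.68; AND[max(0, a+b−1)] → w = 0.41
R2 (z=96.0): dim=0.68, saturated=0.15; AND[max(0, a+b−1)] → w = 0.00
R3 (z=16.0): moderate=0.41, hot=0.94; AND[max(0, a+b−1)] → w = 0.35
R4 (z=69.5): saturated=0.15, dim=0.68, warm=0.21; AND[max(0, a+b−1)] → w = 0.00
Weighted average = (0.41·19.0 + 0.00·96.0 + 0.35·16.0 + 0.00·69.5) / (0.41 + 0.00 + 0.35 + 0.00)
  = 13.3900 / 0.7600 = 17.618

17.618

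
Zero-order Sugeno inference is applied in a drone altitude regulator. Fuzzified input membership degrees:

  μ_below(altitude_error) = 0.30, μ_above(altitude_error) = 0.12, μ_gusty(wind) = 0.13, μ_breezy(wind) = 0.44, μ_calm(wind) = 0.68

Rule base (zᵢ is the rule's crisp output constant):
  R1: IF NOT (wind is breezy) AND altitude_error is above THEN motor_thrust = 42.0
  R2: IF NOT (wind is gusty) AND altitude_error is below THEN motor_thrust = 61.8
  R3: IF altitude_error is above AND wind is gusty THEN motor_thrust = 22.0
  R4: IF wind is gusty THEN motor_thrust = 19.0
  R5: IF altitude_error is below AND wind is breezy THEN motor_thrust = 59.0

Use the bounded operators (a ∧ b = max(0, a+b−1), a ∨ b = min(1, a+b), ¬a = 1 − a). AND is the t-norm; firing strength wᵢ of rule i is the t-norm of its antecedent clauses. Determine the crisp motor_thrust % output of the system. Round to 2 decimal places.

43.25

R1 (z=42.0): ¬breezy=1−0.44=0.56, above=0.12; AND[max(0, a+b−1)] → w = 0.00
R2 (z=61.8): ¬gusty=1−0.13=0.87, below=0.30; AND[max(0, a+b−1)] → w = 0.17
R3 (z=22.0): above=0.12, gusty=0.13; AND[max(0, a+b−1)] → w = 0.00
R4 (z=19.0): gusty=0.13 → w = 0.13
R5 (z=59.0): below=0.30, breezy=0.44; AND[max(0, a+b−1)] → w = 0.00
Weighted average = (0.00·42.0 + 0.17·61.8 + 0.00·22.0 + 0.13·19.0 + 0.00·59.0) / (0.00 + 0.17 + 0.00 + 0.13 + 0.00)
  = 12.9760 / 0.3000 = 43.25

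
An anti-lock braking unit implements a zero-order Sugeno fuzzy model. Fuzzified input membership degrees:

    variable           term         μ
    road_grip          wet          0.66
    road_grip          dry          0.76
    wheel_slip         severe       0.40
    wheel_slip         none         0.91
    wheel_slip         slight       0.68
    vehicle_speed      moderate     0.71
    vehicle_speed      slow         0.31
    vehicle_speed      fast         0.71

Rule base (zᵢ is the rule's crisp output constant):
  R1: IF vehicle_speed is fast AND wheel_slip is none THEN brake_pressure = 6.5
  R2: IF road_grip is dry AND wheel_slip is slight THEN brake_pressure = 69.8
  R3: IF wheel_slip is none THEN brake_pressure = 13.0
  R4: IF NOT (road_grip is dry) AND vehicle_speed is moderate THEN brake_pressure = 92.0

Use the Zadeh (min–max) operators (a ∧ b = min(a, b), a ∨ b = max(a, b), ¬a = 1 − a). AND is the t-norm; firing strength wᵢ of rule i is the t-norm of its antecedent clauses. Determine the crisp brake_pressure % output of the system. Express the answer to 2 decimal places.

33.85

R1 (z=6.5): fast=0.71, none=0.91; AND[min(a, b)] → w = 0.71
R2 (z=69.8): dry=0.76, slight=0.68; AND[min(a, b)] → w = 0.68
R3 (z=13.0): none=0.91 → w = 0.91
R4 (z=92.0): ¬dry=1−0.76=0.24, moderate=0.71; AND[min(a, b)] → w = 0.24
Weighted average = (0.71·6.5 + 0.68·69.8 + 0.91·13.0 + 0.24·92.0) / (0.71 + 0.68 + 0.91 + 0.24)
  = 85.9890 / 2.5400 = 33.85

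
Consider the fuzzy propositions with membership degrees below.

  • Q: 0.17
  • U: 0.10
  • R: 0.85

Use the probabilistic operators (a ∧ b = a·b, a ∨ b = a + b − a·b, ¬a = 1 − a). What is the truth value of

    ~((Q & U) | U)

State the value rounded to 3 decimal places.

0.885

Q & U = a·b on (0.1700, 0.1000) = 0.0170
(Q & U) | U = a + b − a·b on (0.0170, 0.1000) = 0.1153
~((Q & U) | U) = 1 − 0.1153 = 0.8847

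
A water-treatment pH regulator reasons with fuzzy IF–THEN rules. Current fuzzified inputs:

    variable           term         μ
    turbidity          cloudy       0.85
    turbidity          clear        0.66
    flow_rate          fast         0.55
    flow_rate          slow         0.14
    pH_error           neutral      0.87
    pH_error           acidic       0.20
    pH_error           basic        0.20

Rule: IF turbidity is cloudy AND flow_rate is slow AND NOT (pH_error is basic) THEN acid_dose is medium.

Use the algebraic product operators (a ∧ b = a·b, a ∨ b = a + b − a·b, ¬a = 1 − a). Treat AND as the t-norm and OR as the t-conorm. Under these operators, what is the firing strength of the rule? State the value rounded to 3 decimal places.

0.095

firing strength: cloudy=0.85, slow=0.14, ¬basic=1−0.20=0.80; AND[a·b] → w = 0.0952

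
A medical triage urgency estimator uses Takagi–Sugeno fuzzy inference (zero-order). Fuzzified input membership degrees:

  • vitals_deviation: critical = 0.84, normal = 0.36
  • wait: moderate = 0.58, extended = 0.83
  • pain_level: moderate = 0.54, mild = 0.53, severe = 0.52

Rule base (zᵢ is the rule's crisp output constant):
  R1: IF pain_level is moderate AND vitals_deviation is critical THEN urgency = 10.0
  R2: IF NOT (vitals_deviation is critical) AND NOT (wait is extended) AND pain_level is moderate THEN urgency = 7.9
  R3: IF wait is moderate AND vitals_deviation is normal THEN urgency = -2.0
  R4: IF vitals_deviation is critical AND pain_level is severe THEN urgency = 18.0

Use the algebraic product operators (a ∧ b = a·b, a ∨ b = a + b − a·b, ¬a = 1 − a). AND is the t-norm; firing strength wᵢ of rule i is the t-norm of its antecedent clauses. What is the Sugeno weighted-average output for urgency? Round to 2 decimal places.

R1 (z=10.0): moderate=0.54, critical=0.84; AND[a·b] → w = 0.4536
R2 (z=7.9): ¬critical=1−0.84=0.16, ¬extended=1−0.83=0.17, moderate=0.54; AND[a·b] → w = 0.0147
R3 (z=-2.0): moderate=0.58, normal=0.36; AND[a·b] → w = 0.2088
R4 (z=18.0): critical=0.84, severe=0.52; AND[a·b] → w = 0.4368
Weighted average = (0.4536·10.0 + 0.0147·7.9 + 0.2088·-2.0 + 0.4368·18.0) / (0.4536 + 0.0147 + 0.2088 + 0.4368)
  = 12.0968 / 1.1139 = 10.86

10.86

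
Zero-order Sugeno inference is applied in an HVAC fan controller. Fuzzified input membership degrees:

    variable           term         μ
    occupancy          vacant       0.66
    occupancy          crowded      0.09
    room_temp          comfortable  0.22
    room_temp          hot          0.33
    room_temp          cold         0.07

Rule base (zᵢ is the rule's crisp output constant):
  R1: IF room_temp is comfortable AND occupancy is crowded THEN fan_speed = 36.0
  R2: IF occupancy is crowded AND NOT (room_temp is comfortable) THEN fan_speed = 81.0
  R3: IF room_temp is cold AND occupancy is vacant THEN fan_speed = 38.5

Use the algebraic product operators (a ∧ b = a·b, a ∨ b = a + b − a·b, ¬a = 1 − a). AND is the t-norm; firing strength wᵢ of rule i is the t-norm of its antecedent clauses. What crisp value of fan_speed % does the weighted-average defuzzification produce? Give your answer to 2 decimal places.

60.04

R1 (z=36.0): comfortable=0.22, crowded=0.09; AND[a·b] → w = 0.0198
R2 (z=81.0): crowded=0.09, ¬comfortable=1−0.22=0.78; AND[a·b] → w = 0.0702
R3 (z=38.5): cold=0.07, vacant=0.66; AND[a·b] → w = 0.0462
Weighted average = (0.0198·36.0 + 0.0702·81.0 + 0.0462·38.5) / (0.0198 + 0.0702 + 0.0462)
  = 8.1777 / 0.1362 = 60.04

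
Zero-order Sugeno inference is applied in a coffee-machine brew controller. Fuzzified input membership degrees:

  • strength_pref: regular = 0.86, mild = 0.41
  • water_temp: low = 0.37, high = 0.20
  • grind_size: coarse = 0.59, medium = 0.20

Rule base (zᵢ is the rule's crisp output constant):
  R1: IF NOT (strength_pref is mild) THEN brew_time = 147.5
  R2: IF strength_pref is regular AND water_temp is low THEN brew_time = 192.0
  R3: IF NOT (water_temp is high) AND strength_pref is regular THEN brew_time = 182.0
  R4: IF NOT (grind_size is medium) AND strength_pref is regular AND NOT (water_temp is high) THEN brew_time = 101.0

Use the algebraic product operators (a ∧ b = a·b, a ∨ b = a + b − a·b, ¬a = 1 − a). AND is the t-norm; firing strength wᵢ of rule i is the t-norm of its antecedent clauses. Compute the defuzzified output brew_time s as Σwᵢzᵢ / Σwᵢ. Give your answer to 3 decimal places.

153.231

R1 (z=147.5): ¬mild=1−0.41=0.59 → w = 0.5900
R2 (z=192.0): regular=0.86, low=0.37; AND[a·b] → w = 0.3182
R3 (z=182.0): ¬high=1−0.20=0.80, regular=0.86; AND[a·b] → w = 0.6880
R4 (z=101.0): ¬medium=1−0.20=0.80, regular=0.86, ¬high=1−0.20=0.80; AND[a·b] → w = 0.5504
Weighted average = (0.5900·147.5 + 0.3182·192.0 + 0.6880·182.0 + 0.5504·101.0) / (0.5900 + 0.3182 + 0.6880 + 0.5504)
  = 328.9258 / 2.1466 = 153.231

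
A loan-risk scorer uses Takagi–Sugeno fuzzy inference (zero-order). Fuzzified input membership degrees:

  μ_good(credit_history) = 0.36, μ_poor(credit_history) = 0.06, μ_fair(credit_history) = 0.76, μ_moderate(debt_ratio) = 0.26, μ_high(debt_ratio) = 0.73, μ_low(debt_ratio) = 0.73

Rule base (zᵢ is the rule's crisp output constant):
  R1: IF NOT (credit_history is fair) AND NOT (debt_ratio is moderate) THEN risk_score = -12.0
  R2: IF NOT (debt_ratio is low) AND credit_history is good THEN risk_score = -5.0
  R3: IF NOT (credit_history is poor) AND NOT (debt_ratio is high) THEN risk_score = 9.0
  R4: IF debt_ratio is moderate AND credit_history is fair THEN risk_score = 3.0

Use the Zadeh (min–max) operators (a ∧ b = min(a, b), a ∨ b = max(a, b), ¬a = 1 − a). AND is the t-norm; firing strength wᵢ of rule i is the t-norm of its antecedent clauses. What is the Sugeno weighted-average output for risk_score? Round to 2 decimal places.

R1 (z=-12.0): ¬fair=1−0.76=0.24, ¬moderate=1−0.26=0.74; AND[min(a, b)] → w = 0.24
R2 (z=-5.0): ¬low=1−0.73=0.27, good=0.36; AND[min(a, b)] → w = 0.27
R3 (z=9.0): ¬poor=1−0.06=0.94, ¬high=1−0.73=0.27; AND[min(a, b)] → w = 0.27
R4 (z=3.0): moderate=0.26, fair=0.76; AND[min(a, b)] → w = 0.26
Weighted average = (0.24·-12.0 + 0.27·-5.0 + 0.27·9.0 + 0.26·3.0) / (0.24 + 0.27 + 0.27 + 0.26)
  = -1.0200 / 1.0400 = -0.98

-0.98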